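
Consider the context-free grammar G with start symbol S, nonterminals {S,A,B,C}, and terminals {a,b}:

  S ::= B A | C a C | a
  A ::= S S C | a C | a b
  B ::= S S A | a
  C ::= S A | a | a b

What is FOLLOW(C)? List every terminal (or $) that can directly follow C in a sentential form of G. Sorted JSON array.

FIRST sets, iterate to fixpoint:
iter 1:
  A via A→a C: +{a}
  B via B→a: +{a}
  C via C→a: +{a}
  S via S→B A: +{a}
  S: {a}  A: {a}  B: {a}  C: {a}
iter 2: done
  S: {a}  A: {a}  B: {a}  C: {a}

FOLLOW iteration:
seed FOLLOW(S) with $
[1]
  A→S S C: FOLLOW(S) ⊇ FIRST(S) = {a}; new: +{a}
  S→B A: FOLLOW(B) ⊇ FIRST(A) = {a}; new: +{a}
  S→B A: FOLLOW(A) ⊇ FOLLOW(S) ⊇ {$,a}; new: +{$,a}
  S→C a C: FOLLOW(C) ⊇ FIRST(a) = {a}; new: +{a}
  S→C a C: FOLLOW(C) ⊇ FOLLOW(S) ⊇ {$,a}; new: +{$}
  FOLLOW[S]={$,a}  FOLLOW[A]={$,a}  FOLLOW[B]={a}  FOLLOW[C]={$,a}
[2] done
  FOLLOW[S]={$,a}  FOLLOW[A]={$,a}  FOLLOW[B]={a}  FOLLOW[C]={$,a}

FOLLOW(C) = ["$", "a"]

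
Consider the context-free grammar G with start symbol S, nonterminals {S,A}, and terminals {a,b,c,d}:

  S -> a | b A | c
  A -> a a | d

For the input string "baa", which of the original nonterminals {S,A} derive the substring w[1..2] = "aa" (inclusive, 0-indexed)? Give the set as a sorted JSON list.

CNF form of G:
  S -> T1 A | a | c
  A -> T0 T0 | d
  T0 -> a
  T1 -> b

Fill CYK table bottom-up (cells [i..j] with 1 ≤ i ≤ j ≤ 2 only):
  cell(1,1) a: {S,T0}  orig:{S}
  cell(2,2) a: {S,T0}  orig:{S}
  cell(1,2) aa: {A}

Original NTs in T[1,2] deriving "aa": ["A"]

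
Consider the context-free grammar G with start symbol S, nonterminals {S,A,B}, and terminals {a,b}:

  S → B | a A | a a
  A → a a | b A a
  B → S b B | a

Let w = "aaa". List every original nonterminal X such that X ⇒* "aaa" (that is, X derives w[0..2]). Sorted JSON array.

Convert to CNF:
  S -> S X4 | T0 A | T0 T0 | a
  A -> T0 T0 | T1 X2
  B -> S X3 | a
  T0 -> a
  T1 -> b
  X2 -> A T0
  X3 -> T1 B
  X4 -> T1 B

CYK fill — only the sub-triangle for w[0..2]:
  T[0,0] 'a' = {B,S,T0}  orig:{B,S}
  T[1,1] 'a' = {B,S,T0}  orig:{B,S}
  T[2,2] 'a' = {B,S,T0}  orig:{B,S}
  T[0,1] 'aa' = {A,S}
  T[1,2] 'aa' = {A,S}
  T[0,2] 'aaa' = {S,X2}  orig:{S}

Original NTs in T[0,2] deriving "aaa": ["S"]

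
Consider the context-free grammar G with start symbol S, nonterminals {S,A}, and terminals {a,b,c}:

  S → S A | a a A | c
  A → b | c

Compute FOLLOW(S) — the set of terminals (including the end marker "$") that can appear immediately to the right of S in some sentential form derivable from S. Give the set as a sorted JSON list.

FIRST iteration:
round 1:
  A via A→b: +{b}
  A via A→c: +{c}
  S via S→a a A: +{a}
  S via S→c: +{c}
  FIRST[S]={a,c}  FIRST[A]={b,c}
round 2: (no change)
  FIRST[S]={a,c}  FIRST[A]={b,c}

Compute FOLLOW by fixpoint:
seed FOLLOW(S) with $
round 1:
  S→S A: FOLLOW(S) ⊇ FIRST(A) = {b,c}; new: +{b,c}
  S→S A: FOLLOW(A) ⊇ FOLLOW(S) ⊇ {$,b,c}; new: +{$,b,c}
  FOLLOW[S]={$,b,c}  FOLLOW[A]={$,b,c}
round 2: — fixpoint
  FOLLOW[S]={$,b,c}  FOLLOW[A]={$,b,c}

FOLLOW(S) = ["$", "b", "c"]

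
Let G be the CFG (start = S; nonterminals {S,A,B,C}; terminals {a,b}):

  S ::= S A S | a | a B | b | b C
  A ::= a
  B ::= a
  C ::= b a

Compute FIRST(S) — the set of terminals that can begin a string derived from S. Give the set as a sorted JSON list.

FIRST sets, iterate to fixpoint:
pass 1:
  A via A→a: +{a}
  B via B→a: +{a}
  C via C→b a: +{b}
  S via S→a: +{a}
  S via S→b: +{b}
  FIRST(S)={a,b}  FIRST(A)={a}  FIRST(B)={a}  FIRST(C)={b}
pass 2: — fixpoint
  FIRST(S)={a,b}  FIRST(A)={a}  FIRST(B)={a}  FIRST(C)={b}

FIRST(S) = ["a", "b"]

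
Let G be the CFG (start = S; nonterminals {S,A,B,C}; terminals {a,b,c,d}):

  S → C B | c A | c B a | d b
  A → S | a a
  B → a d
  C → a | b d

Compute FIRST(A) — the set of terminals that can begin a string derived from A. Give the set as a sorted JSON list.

FIRST sets, iterate to fixpoint:
pass 1:
  A via A→a a: +{a}
  B via B→a d: +{a}
  C via C→a: +{a}
  C via C→b d: +{b}
  S via S→C B: +{a,b}
  S via S→c A: +{c}
  S via S→d b: +{d}
  FIRST[S]={a,b,c,d}  FIRST[A]={a}  FIRST[B]={a}  FIRST[C]={a,b}
pass 2:
  A via A→S: +{b,c,d}
  FIRST[S]={a,b,c,d}  FIRST[A]={a,b,c,d}  FIRST[B]={a}  FIRST[C]={a,b}
pass 3: (stable)
  FIRST[S]={a,b,c,d}  FIRST[A]={a,b,c,d}  FIRST[B]={a}  FIRST[C]={a,b}

FIRST(A) = ["a", "b", "c", "d"]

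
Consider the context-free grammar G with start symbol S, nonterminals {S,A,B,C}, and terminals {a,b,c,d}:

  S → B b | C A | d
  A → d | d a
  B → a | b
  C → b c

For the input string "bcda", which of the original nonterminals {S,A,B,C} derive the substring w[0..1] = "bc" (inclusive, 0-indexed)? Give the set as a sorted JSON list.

CNF form of G:
  S -> B T2 | C A | d
  A -> T0 T1 | d
  B -> a | b
  C -> T2 T3
  T0 -> d
  T1 -> a
  T2 -> b
  T3 -> c

CYK fill — only the sub-triangle for w[0..1]:
  cell(0,0) b: {B,T2}  orig:{B}
  cell(1,1) c: {T3}  orig:{}
  cell(0,1) bc: {C}

Original NTs in T[0,1] deriving "bc": ["C"]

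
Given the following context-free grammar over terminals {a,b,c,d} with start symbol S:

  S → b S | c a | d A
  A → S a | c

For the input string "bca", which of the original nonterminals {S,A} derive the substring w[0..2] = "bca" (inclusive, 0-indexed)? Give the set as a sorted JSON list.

CNF form of G:
  S -> T1 S | T2 T0 | T3 A
  A -> S T0 | c
  T0 -> a
  T1 -> b
  T2 -> c
  T3 -> d

Fill CYK table bottom-up, restricted to cells inside w[0..2]:
  T[0,0] 'b' = {T1}  orig:{}
  T[1,1] 'c' = {A,T2}  orig:{A}
  T[2,2] 'a' = {T0}  orig:{}
  T[0,1] 'bc' = ∅
  T[1,2] 'ca' = {S}
  T[0,2] 'bca' = {S}

Original NTs in T[0,2] deriving "bca": ["S"]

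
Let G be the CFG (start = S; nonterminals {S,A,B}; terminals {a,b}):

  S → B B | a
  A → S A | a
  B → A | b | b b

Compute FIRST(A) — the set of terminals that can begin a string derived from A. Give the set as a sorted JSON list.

FIRST sets, iterate to fixpoint:
[1]
  A via A→a: +{a}
  B via B→A: +{a}
  B via B→b: +{b}
  S via S→B B: +{a,b}
  FIRST[S]={a,b}  FIRST[A]={a}  FIRST[B]={a,b}
[2]
  A via A→S A: +{b}
  FIRST[S]={a,b}  FIRST[A]={a,b}  FIRST[B]={a,b}
[3] (stable)
  FIRST[S]={a,b}  FIRST[A]={a,b}  FIRST[B]={a,b}

FIRST(A) = ["a", "b"]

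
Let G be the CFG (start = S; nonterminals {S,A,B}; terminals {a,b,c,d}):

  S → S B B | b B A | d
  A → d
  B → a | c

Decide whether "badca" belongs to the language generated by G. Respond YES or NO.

CNF form of G:
  S -> S X1 | T0 X2 | d
  A -> d
  B -> a | c
  T0 -> b
  X1 -> B B
  X2 -> B A

CYK table (by increasing span):
  cell(0,0) b: {T0}  orig:{}
  cell(1,1) a: {B}
  cell(2,2) d: {A,S}
  cell(3,3) c: {B}
  cell(4,4) a: {B}
  cell(0,1) ba: ∅
  cell(1,2) ad: {X2}  orig:{}
  cell(2,3) dc: ∅
  cell(3,4) ca: {X1}  orig:{}
  cell(0,2) bad: {S}
  cell(1,3) adc: ∅
  cell(2,4) dca: {S}
  cell(0,3) badc: ∅
  cell(1,4) adca: ∅
  cell(0,4) badca: {S}

S ∈ T[0,4] ⇒ YES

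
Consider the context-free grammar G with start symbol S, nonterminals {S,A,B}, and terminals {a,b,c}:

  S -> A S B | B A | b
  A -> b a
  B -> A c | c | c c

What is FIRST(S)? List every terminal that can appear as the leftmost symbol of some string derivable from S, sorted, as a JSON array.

FIRST iteration:
[1]
  A via A→b a: +{b}
  B via B→A c: +{b}
  B via B→c: +{c}
  S via S→A S B: +{b}
  S via S→B A: +{c}
  FIRST[S]={b,c}  FIRST[A]={b}  FIRST[B]={b,c}
[2] (no change)
  FIRST[S]={b,c}  FIRST[A]={b}  FIRST[B]={b,c}

FIRST(S) = ["b", "c"]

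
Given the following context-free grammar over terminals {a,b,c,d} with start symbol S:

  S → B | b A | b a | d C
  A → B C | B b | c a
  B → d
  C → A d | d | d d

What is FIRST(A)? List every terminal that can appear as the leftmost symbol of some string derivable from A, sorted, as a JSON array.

FIRST sets, iterate to fixpoint:
pass 1:
  A via A→c a: +{c}
  B via B→d: +{d}
  C via C→A d: +{c}
  C via C→d: +{d}
  S via S→B: +{d}
  S via S→b A: +{b}
  FIRST[S]={b,d}  FIRST[A]={c}  FIRST[B]={d}  FIRST[C]={c,d}
pass 2:
  A via A→B C: +{d}
  FIRST[S]={b,d}  FIRST[A]={c,d}  FIRST[B]={d}  FIRST[C]={c,d}
pass 3: — fixpoint
  FIRST[S]={b,d}  FIRST[A]={c,d}  FIRST[B]={d}  FIRST[C]={c,d}

FIRST(A) = ["c", "d"]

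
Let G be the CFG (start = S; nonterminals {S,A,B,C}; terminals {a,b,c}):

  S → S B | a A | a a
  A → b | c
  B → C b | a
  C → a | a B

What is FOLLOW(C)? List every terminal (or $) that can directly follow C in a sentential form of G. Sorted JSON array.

Compute FIRST by fixpoint:
pass 1:
  A via A→b: +{b}
  A via A→c: +{c}
  B via B→a: +{a}
  C via C→a: +{a}
  S via S→a A: +{a}
  S: {a}  A: {b,c}  B: {a}  C: {a}
pass 2: (no change)
  S: {a}  A: {b,c}  B: {a}  C: {a}

Compute FOLLOW by fixpoint:
FOLLOW(S) := {$}
[1]
  B→C b: FOLLOW(C) ⊇ FIRST(b) = {b}; new: +{b}
  C→a B: FOLLOW(B) ⊇ FOLLOW(C) ⊇ {b}; new: +{b}
  S→S B: FOLLOW(S) ⊇ FIRST(B) = {a}; new: +{a}
  S→S B: FOLLOW(B) ⊇ FOLLOW(S) ⊇ {$,a}; new: +{$,a}
  S→a A: FOLLOW(A) ⊇ FOLLOW(S) ⊇ {$,a}; new: +{$,a}
  FOLLOW(S)={$,a}  FOLLOW(A)={$,a}  FOLLOW(B)={$,a,b}  FOLLOW(C)={b}
[2] done
  FOLLOW(S)={$,a}  FOLLOW(A)={$,a}  FOLLOW(B)={$,a,b}  FOLLOW(C)={b}

FOLLOW(C) = ["b"]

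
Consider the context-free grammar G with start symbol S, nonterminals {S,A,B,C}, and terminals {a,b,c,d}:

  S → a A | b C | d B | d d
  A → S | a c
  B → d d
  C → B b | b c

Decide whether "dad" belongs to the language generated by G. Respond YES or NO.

CNF form of G:
  S -> T0 A | T2 C | T3 B | T3 T3
  A -> T0 A | T0 T1 | T2 C | T3 B | T3 T3
  B -> T3 T3
  C -> B T2 | T2 T1
  T0 -> a
  T1 -> c
  T2 -> b
  T3 -> d

CYK table (by increasing span):
  T[0,0] 'd' = {T3}  orig:{}
  T[1,1] 'a' = {T0}  orig:{}
  T[2,2] 'd' = {T3}  orig:{}
  T[0,1] 'da' = ∅
  T[1,2] 'ad' = ∅
  T[0,2] 'dad' = ∅

S ∉ T[0,2] ⇒ NO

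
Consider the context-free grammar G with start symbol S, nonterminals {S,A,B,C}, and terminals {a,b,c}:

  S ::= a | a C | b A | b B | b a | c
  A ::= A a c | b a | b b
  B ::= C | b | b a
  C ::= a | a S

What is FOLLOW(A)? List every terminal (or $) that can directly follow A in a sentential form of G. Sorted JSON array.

Compute FIRST by fixpoint:
round 1:
  A via A→b a: +{b}
  B via B→b: +{b}
  C via C→a: +{a}
  S via S→a: +{a}
  S via S→b A: +{b}
  S via S→c: +{c}
  FIRST[S]={a,b,c}  FIRST[A]={b}  FIRST[B]={b}  FIRST[C]={a}
round 2:
  B via B→C: +{a}
  FIRST[S]={a,b,c}  FIRST[A]={b}  FIRST[B]={a,b}  FIRST[C]={a}
round 3: done
  FIRST[S]={a,b,c}  FIRST[A]={b}  FIRST[B]={a,b}  FIRST[C]={a}

Compute FOLLOW by fixpoint:
seed FOLLOW(S) with $
[1]
  A→A a c: FOLLOW(A) ⊇ FIRST(a) = {a}; new: +{a}
  S→a C: FOLLOW(C) ⊇ FOLLOW(S) ⊇ {$}; new: +{$}
  S→b A: FOLLOW(A) ⊇ FOLLOW(S) ⊇ {$}; new: +{$}
  S→b B: FOLLOW(B) ⊇ FOLLOW(S) ⊇ {$}; new: +{$}
  FOLLOW(S)={$}  FOLLOW(A)={$,a}  FOLLOW(B)={$}  FOLLOW(C)={$}
[2] (no change)
  FOLLOW(S)={$}  FOLLOW(A)={$,a}  FOLLOW(B)={$}  FOLLOW(C)={$}

FOLLOW(A) = ["$", "a"]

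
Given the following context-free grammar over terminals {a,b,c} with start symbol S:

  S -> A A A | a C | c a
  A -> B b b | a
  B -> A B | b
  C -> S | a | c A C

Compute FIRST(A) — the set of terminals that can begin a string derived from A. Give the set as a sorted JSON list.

Compute FIRST by fixpoint:
round 1:
  A via A→a: +{a}
  B via B→A B: +{a}
  B via B→b: +{b}
  C via C→a: +{a}
  C via C→c A C: +{c}
  S via S→A A A: +{a}
  S via S→c a: +{c}
  FIRST[S]={a,c}  FIRST[A]={a}  FIRST[B]={a,b}  FIRST[C]={a,c}
round 2:
  A via A→B b b: +{b}
  S via S→A A A: +{b}
  FIRST[S]={a,b,c}  FIRST[A]={a,b}  FIRST[B]={a,b}  FIRST[C]={a,c}
round 3:
  C via C→S: +{b}
  FIRST[S]={a,b,c}  FIRST[A]={a,b}  FIRST[B]={a,b}  FIRST[C]={a,b,c}
round 4: (stable)
  FIRST[S]={a,b,c}  FIRST[A]={a,b}  FIRST[B]={a,b}  FIRST[C]={a,b,c}

FIRST(A) = ["a", "b"]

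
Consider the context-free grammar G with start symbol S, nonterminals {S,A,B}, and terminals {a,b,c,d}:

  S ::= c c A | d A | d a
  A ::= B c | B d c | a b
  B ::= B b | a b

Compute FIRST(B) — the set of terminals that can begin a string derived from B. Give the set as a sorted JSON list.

FIRST sets, iterate to fixpoint:
round 1:
  A via A→a b: +{a}
  B via B→a b: +{a}
  S via S→c c A: +{c}
  S via S→d A: +{d}
  S: {c,d}  A: {a}  B: {a}
round 2: done
  S: {c,d}  A: {a}  B: {a}

FIRST(B) = ["a"]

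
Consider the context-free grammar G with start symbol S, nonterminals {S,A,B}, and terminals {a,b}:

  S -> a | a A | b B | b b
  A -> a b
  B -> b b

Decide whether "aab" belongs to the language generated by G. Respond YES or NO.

Convert to CNF:
  S -> T0 A | T1 B | T1 T1 | a
  A -> T0 T1
  B -> T1 T1
  T0 -> a
  T1 -> b

CYK table (by increasing span):
  cell(0,0) a: {S,T0}  orig:{S}
  cell(1,1) a: {S,T0}  orig:{S}
  cell(2,2) b: {T1}  orig:{}
  cell(0,1) aa: ∅
  cell(1,2) ab: {A}
  cell(0,2) aab: {S}

S ∈ T[0,2] ⇒ YES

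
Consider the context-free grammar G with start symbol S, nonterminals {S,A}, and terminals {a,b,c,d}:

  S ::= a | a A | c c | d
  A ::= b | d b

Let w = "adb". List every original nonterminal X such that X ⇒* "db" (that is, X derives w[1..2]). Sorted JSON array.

Convert to CNF:
  S -> T2 A | T3 T3 | a | d
  A -> T0 T1 | b
  T0 -> d
  T1 -> b
  T2 -> a
  T3 -> c

Fill CYK table bottom-up — only the sub-triangle for w[1..2]:
  cell(1,1) d: {S,T0}  orig:{S}
  cell(2,2) b: {A,T1}  orig:{A}
  cell(1,2) db: {A}

Original NTs in T[1,2] deriving "db": ["A"]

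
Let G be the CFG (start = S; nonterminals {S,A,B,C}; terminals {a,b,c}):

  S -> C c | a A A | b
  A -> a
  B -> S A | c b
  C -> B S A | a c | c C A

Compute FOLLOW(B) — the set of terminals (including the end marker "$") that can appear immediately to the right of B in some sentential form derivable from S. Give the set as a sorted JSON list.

Compute FIRST by fixpoint:
round 1:
  A via A→a: +{a}
  B via B→c b: +{c}
  C via C→B S A: +{c}
  C via C→a c: +{a}
  S via S→C c: +{a,c}
  S via S→b: +{b}
  FIRST(S)={a,b,c}  FIRST(A)={a}  FIRST(B)={c}  FIRST(C)={a,c}
round 2:
  B via B→S A: +{a,b}
  C via C→B S A: +{b}
  FIRST(S)={a,b,c}  FIRST(A)={a}  FIRST(B)={a,b,c}  FIRST(C)={a,b,c}
round 3: — fixpoint
  FIRST(S)={a,b,c}  FIRST(A)={a}  FIRST(B)={a,b,c}  FIRST(C)={a,b,c}

FOLLOW sets:
seed FOLLOW(S) with $
[1]
  B→S A: FOLLOW(S) ⊇ FIRST(A) = {a}; new: +{a}
  C→B S A: FOLLOW(B) ⊇ FIRST(S) = {a,b,c}; new: +{a,b,c}
  C→c C A: FOLLOW(C) ⊇ FIRST(A) = {a}; new: +{a}
  C→c C A: FOLLOW(A) ⊇ FOLLOW(C) ⊇ {a}; new: +{a}
  S→C c: FOLLOW(C) ⊇ FIRST(c) = {c}; new: +{c}
  S→a A A: FOLLOW(A) ⊇ FOLLOW(S) ⊇ {$,a}; new: +{$}
  FOLLOW(S)={$,a}  FOLLOW(A)={$,a}  FOLLOW(B)={a,b,c}  FOLLOW(C)={a,c}
[2]
  B→S A: FOLLOW(A) ⊇ FOLLOW(B) ⊇ {a,b,c}; new: +{b,c}
  FOLLOW(S)={$,a}  FOLLOW(A)={$,a,b,c}  FOLLOW(B)={a,b,c}  FOLLOW(C)={a,c}
[3] (stable)
  FOLLOW(S)={$,a}  FOLLOW(A)={$,a,b,c}  FOLLOW(B)={a,b,c}  FOLLOW(C)={a,c}

FOLLOW(B) = ["a", "b", "c"]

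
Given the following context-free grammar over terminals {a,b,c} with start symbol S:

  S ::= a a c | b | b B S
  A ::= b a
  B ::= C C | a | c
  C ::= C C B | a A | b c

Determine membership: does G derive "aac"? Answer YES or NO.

Convert to CNF:
  S -> T0 X5 | T1 X4 | b
  A -> T0 T1
  B -> C C | a | c
  C -> C X3 | T0 T2 | T1 A
  T0 -> b
  T1 -> a
  T2 -> c
  X3 -> C B
  X4 -> T1 T2
  X5 -> B S

CYK table (by increasing span):
  [0..0]={B,T1}  "a"  orig:{B}
  [1..1]={B,T1}  "a"  orig:{B}
  [2..2]={B,T2}  "c"  orig:{B}
  [0..1]=∅  "aa"
  [1..2]={X4}  "ac"  orig:{}
  [0..2]={S}  "aac"

S ∈ T[0,2] ⇒ YES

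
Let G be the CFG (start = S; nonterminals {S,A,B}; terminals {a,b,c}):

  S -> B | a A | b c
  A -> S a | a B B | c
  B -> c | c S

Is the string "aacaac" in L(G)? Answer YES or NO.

Convert to CNF:
  S -> T0 A | T1 S | T2 T1 | c
  A -> S T0 | T0 X3 | c
  B -> T1 S | c
  T0 -> a
  T1 -> c
  T2 -> b
  X3 -> B B

CYK table (by increasing span):
  cell(0,0) a: {T0}  orig:{}
  cell(1,1) a: {T0}  orig:{}
  cell(2,2) c: {A,B,S,T1}  orig:{A,B,S}
  cell(3,3) a: {T0}  orig:{}
  cell(4,4) a: {T0}  orig:{}
  cell(5,5) c: {A,B,S,T1}  orig:{A,B,S}
  cell(0,1) aa: ∅
  cell(1,2) ac: {S}
  cell(2,3) ca: {A}
  cell(3,4) aa: ∅
  cell(4,5) ac: {S}
  cell(0,2) aac: ∅
  cell(1,3) aca: {A,S}
  cell(2,4) caa: ∅
  cell(3,5) aac: ∅
  cell(0,3) aaca: {S}
  cell(1,4) acaa: {A}
  cell(2,5) caac: ∅
  cell(0,4) aacaa: {A,S}
  cell(1,5) acaac: ∅
  cell(0,5) aacaac: ∅

S ∉ T[0,5] ⇒ NO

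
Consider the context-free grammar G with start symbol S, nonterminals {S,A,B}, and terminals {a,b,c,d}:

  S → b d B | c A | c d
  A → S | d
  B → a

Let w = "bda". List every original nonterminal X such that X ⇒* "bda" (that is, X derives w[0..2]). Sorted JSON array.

Convert to CNF:
  S -> T0 X4 | T2 A | T2 T1
  A -> T0 X3 | T2 A | T2 T1 | d
  B -> a
  T0 -> b
  T1 -> d
  T2 -> c
  X3 -> T1 B
  X4 -> T1 B

CYK fill (cells [i..j] with 0 ≤ i ≤ j ≤ 2 only):
  cell(0,0) b: {T0}  orig:{}
  cell(1,1) d: {A,T1}  orig:{A}
  cell(2,2) a: {B}
  cell(0,1) bd: ∅
  cell(1,2) da: {X3,X4}  orig:{}
  cell(0,2) bda: {A,S}

Original NTs in T[0,2] deriving "bda": ["A", "S"]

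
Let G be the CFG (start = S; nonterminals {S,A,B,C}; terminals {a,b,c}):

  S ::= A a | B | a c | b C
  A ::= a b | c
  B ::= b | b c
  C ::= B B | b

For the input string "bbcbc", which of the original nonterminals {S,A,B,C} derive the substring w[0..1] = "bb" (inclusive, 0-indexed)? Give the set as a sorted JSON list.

Convert to CNF:
  S -> A T0 | T0 T2 | T1 C | T1 T2 | b
  A -> T0 T1 | c
  B -> T1 T2 | b
  C -> B B | b
  T0 -> a
  T1 -> b
  T2 -> c

CYK table (by increasing span) — only the sub-triangle for w[0..1]:
  T[0,0] 'b' = {B,C,S,T1}  orig:{B,C,S}
  T[1,1] 'b' = {B,C,S,T1}  orig:{B,C,S}
  T[0,1] 'bb' = {C,S}

Original NTs in T[0,1] deriving "bb": ["C", "S"]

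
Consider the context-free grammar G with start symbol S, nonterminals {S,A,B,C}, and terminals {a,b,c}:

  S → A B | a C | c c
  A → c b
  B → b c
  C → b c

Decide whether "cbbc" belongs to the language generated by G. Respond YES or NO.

CNF form of G:
  S -> A B | T0 T0 | T2 C
  A -> T0 T1
  B -> T1 T0
  C -> T1 T0
  T0 -> c
  T1 -> b
  T2 -> a

CYK table (by increasing span):
  cell(0,0) c: {T0}  orig:{}
  cell(1,1) b: {T1}  orig:{}
  cell(2,2) b: {T1}  orig:{}
  cell(3,3) c: {T0}  orig:{}
  cell(0,1) cb: {A}
  cell(1,2) bb: ∅
  cell(2,3) bc: {B,C}
  cell(0,2) cbb: ∅
  cell(1,3) bbc: ∅
  cell(0,3) cbbc: {S}

S ∈ T[0,3] ⇒ YES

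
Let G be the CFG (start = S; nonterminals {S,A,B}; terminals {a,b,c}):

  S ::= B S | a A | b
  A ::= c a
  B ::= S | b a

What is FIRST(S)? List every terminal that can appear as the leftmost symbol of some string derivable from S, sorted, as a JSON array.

FIRST iteration:
[1]
  A via A→c a: +{c}
  B via B→b a: +{b}
  S via S→B S: +{b}
  S via S→a A: +{a}
  S: {a,b}  A: {c}  B: {b}
[2]
  B via B→S: +{a}
  S: {a,b}  A: {c}  B: {a,b}
[3] (no change)
  S: {a,b}  A: {c}  B: {a,b}

FIRST(S) = ["a", "b"]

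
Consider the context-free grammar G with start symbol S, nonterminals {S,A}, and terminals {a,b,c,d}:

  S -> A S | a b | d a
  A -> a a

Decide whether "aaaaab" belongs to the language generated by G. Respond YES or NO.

Convert to CNF:
  S -> A S | T0 T1 | T2 T0
  A -> T0 T0
  T0 -> a
  T1 -> b
  T2 -> d

CYK fill:
  cell(0,0) a: {T0}  orig:{}
  cell(1,1) a: {T0}  orig:{}
  cell(2,2) a: {T0}  orig:{}
  cell(3,3) a: {T0}  orig:{}
  cell(4,4) a: {T0}  orig:{}
  cell(5,5) b: {T1}  orig:{}
  cell(0,1) aa: {A}
  cell(1,2) aa: {A}
  cell(2,3) aa: {A}
  cell(3,4) aa: {A}
  cell(4,5) ab: {S}
  cell(0,2) aaa: ∅
  cell(1,3) aaa: ∅
  cell(2,4) aaa: ∅
  cell(3,5) aab: ∅
  cell(0,3) aaaa: ∅
  cell(1,4) aaaa: ∅
  cell(2,5) aaab: {S}
  cell(0,4) aaaaa: ∅
  cell(1,5) aaaab: ∅
  cell(0,5) aaaaab: {S}

S ∈ T[0,5] ⇒ YES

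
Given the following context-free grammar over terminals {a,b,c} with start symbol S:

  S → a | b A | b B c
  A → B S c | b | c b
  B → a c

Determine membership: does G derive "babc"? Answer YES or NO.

CNF form of G:
  S -> T1 A | T1 X4 | a
  A -> B X3 | T0 T1 | b
  B -> T2 T0
  T0 -> c
  T1 -> b
  T2 -> a
  X3 -> S T0
  X4 -> B T0

Fill CYK table bottom-up:
  T[0,0] 'b' = {A,T1}  orig:{A}
  T[1,1] 'a' = {S,T2}  orig:{S}
  T[2,2] 'b' = {A,T1}  orig:{A}
  T[3,3] 'c' = {T0}  orig:{}
  T[0,1] 'ba' = ∅
  T[1,2] 'ab' = ∅
  T[2,3] 'bc' = ∅
  T[0,2] 'bab' = ∅
  T[1,3] 'abc' = ∅
  T[0,3] 'babc' = ∅

S ∉ T[0,3] ⇒ NO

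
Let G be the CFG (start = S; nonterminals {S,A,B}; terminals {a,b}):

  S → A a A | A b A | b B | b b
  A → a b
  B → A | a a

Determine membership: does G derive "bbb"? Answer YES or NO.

CNF form of G:
  S -> A X2 | A X3 | T1 B | T1 T1
  A -> T0 T1
  B -> T0 T0 | T0 T1
  T0 -> a
  T1 -> b
  X2 -> T0 A
  X3 -> T1 A

CYK table (by increasing span):
  cell(0,0) b: {T1}  orig:{}
  cell(1,1) b: {T1}  orig:{}
  cell(2,2) b: {T1}  orig:{}
  cell(0,1) bb: {S}
  cell(1,2) bb: {S}
  cell(0,2) bbb: ∅

S ∉ T[0,2] ⇒ NO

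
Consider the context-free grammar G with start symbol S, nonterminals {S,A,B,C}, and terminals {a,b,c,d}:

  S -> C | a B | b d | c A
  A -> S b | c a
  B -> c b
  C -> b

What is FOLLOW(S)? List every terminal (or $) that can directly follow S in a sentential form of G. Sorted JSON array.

FIRST iteration:
pass 1:
  A via A→c a: +{c}
  B via B→c b: +{c}
  C via C→b: +{b}
  S via S→C: +{b}
  S via S→a B: +{a}
  S via S→c A: +{c}
  S: {a,b,c}  A: {c}  B: {c}  C: {b}
pass 2:
  A via A→S b: +{a,b}
  S: {a,b,c}  A: {a,b,c}  B: {c}  C: {b}
pass 3: (no change)
  S: {a,b,c}  A: {a,b,c}  B: {c}  C: {b}

FOLLOW iteration:
initialize: $ ∈ FOLLOW(S)
[1]
  A→S b: FOLLOW(S) ⊇ FIRST(b) = {b}; new: +{b}
  S→C: FOLLOW(C) ⊇ FOLLOW(S) ⊇ {$,b}; new: +{$,b}
  S→a B: FOLLOW(B) ⊇ FOLLOW(S) ⊇ {$,b}; new: +{$,b}
  S→c A: FOLLOW(A) ⊇ FOLLOW(S) ⊇ {$,b}; new: +{$,b}
  S: {$,b}  A: {$,b}  B: {$,b}  C: {$,b}
[2] (no change)
  S: {$,b}  A: {$,b}  B: {$,b}  C: {$,b}

FOLLOW(S) = ["$", "b"]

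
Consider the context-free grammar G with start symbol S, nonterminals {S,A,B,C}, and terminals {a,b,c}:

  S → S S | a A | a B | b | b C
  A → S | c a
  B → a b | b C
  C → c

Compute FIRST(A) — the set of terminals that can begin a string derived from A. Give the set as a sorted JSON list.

FIRST iteration:
iter 1:
  A via A→c a: +{c}
  B via B→a b: +{a}
  B via B→b C: +{b}
  C via C→c: +{c}
  S via S→a A: +{a}
  S via S→b: +{b}
  FIRST(S)={a,b}  FIRST(A)={c}  FIRST(B)={a,b}  FIRST(C)={c}
iter 2:
  A via A→S: +{a,b}
  FIRST(S)={a,b}  FIRST(A)={a,b,c}  FIRST(B)={a,b}  FIRST(C)={c}
iter 3: (no change)
  FIRST(S)={a,b}  FIRST(A)={a,b,c}  FIRST(B)={a,b}  FIRST(C)={c}

FIRST(A) = ["a", "b", "c"]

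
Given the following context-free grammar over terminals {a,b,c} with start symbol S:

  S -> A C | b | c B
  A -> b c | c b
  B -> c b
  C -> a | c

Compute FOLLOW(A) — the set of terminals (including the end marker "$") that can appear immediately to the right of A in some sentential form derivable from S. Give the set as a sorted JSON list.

FIRST sets, iterate to fixpoint:
[1]
  A via A→b c: +{b}
  A via A→c b: +{c}
  B via B→c b: +{c}
  C via C→a: +{a}
  C via C→c: +{c}
  S via S→A C: +{b,c}
  FIRST[S]={b,c}  FIRST[A]={b,c}  FIRST[B]={c}  FIRST[C]={a,c}
[2] (stable)
  FIRST[S]={b,c}  FIRST[A]={b,c}  FIRST[B]={c}  FIRST[C]={a,c}

Compute FOLLOW by fixpoint:
FOLLOW(S) := {$}
[1]
  S→A C: FOLLOW(A) ⊇ FIRST(C) = {a,c}; new: +{a,c}
  S→A C: FOLLOW(C) ⊇ FOLLOW(S) ⊇ {$}; new: +{$}
  S→c B: FOLLOW(B) ⊇ FOLLOW(S) ⊇ {$}; new: +{$}
  FOLLOW(S)={$}  FOLLOW(A)={a,c}  FOLLOW(B)={$}  FOLLOW(C)={$}
[2] — fixpoint
  FOLLOW(S)={$}  FOLLOW(A)={a,c}  FOLLOW(B)={$}  FOLLOW(C)={$}

FOLLOW(A) = ["a", "c"]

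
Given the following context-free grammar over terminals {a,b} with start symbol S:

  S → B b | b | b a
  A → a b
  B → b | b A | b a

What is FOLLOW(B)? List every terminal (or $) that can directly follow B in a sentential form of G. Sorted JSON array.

Compute FIRST by fixpoint:
iter 1:
  A via A→a b: +{a}
  B via B→b: +{b}
  S via S→B b: +{b}
  S: {b}  A: {a}  B: {b}
iter 2: — fixpoint
  S: {b}  A: {a}  B: {b}

Compute FOLLOW by fixpoint:
FOLLOW(S) := {$}
iter 1:
  S→B b: FOLLOW(B) ⊇ FIRST(b) = {b}; new: +{b}
  S: {$}  A: {}  B: {b}
iter 2:
  B→b A: FOLLOW(A) ⊇ FOLLOW(B) ⊇ {b}; new: +{b}
  S: {$}  A: {b}  B: {b}
iter 3: — fixpoint
  S: {$}  A: {b}  B: {b}

FOLLOW(B) = ["b"]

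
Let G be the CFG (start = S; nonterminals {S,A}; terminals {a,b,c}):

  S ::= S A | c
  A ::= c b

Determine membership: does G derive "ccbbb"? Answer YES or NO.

Convert to CNF:
  S -> S A | c
  A -> T0 T1
  T0 -> c
  T1 -> b

Fill CYK table bottom-up:
  cell(0,0) c: {S,T0}  orig:{S}
  cell(1,1) c: {S,T0}  orig:{S}
  cell(2,2) b: {T1}  orig:{}
  cell(3,3) b: {T1}  orig:{}
  cell(4,4) b: {T1}  orig:{}
  cell(0,1) cc: ∅
  cell(1,2) cb: {A}
  cell(2,3) bb: ∅
  cell(3,4) bb: ∅
  cell(0,2) ccb: {S}
  cell(1,3) cbb: ∅
  cell(2,4) bbb: ∅
  cell(0,3) ccbb: ∅
  cell(1,4) cbbb: ∅
  cell(0,4) ccbbb: ∅

S ∉ T[0,4] ⇒ NO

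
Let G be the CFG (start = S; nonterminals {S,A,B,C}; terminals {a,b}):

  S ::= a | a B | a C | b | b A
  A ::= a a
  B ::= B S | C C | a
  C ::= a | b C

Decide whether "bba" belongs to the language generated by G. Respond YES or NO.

CNF form of G:
  S -> T0 B | T0 C | T1 A | a | b
  A -> T0 T0
  B -> B S | C C | a
  C -> T1 C | a
  T0 -> a
  T1 -> b

Fill CYK table bottom-up:
  [0..0]={S,T1}  "b"  orig:{S}
  [1..1]={S,T1}  "b"  orig:{S}
  [2..2]={B,C,S,T0}  "a"  orig:{B,C,S}
  [0..1]=∅  "bb"
  [1..2]={C}  "ba"
  [0..2]={C}  "bba"

S ∉ T[0,2] ⇒ NO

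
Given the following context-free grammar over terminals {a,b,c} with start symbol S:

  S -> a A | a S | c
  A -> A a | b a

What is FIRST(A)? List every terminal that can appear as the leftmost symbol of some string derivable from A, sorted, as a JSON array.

FIRST sets, iterate to fixpoint:
iter 1:
  A via A→b a: +{b}
  S via S→a A: +{a}
  S via S→c: +{c}
  FIRST[S]={a,c}  FIRST[A]={b}
iter 2: (stable)
  FIRST[S]={a,c}  FIRST[A]={b}

FIRST(A) = ["b"]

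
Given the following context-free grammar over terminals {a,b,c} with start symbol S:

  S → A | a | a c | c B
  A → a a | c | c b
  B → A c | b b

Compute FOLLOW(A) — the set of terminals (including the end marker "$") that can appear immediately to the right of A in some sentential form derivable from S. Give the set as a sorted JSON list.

FIRST sets, iterate to fixpoint:
[1]
  A via A→a a: +{a}
  A via A→c: +{c}
  B via B→A c: +{a,c}
  B via B→b b: +{b}
  S via S→A: +{a,c}
  S: {a,c}  A: {a,c}  B: {a,b,c}
[2] (stable)
  S: {a,c}  A: {a,c}  B: {a,b,c}

Compute FOLLOW by fixpoint:
FOLLOW(S) := {$}
pass 1:
  B→A c: FOLLOW(A) ⊇ FIRST(c) = {c}; new: +{c}
  S→A: FOLLOW(A) ⊇ FOLLOW(S) ⊇ {$}; new: +{$}
  S→c B: FOLLOW(B) ⊇ FOLLOW(S) ⊇ {$}; new: +{$}
  FOLLOW(S)={$}  FOLLOW(A)={$,c}  FOLLOW(B)={$}
pass 2: (no change)
  FOLLOW(S)={$}  FOLLOW(A)={$,c}  FOLLOW(B)={$}

FOLLOW(A) = ["$", "c"]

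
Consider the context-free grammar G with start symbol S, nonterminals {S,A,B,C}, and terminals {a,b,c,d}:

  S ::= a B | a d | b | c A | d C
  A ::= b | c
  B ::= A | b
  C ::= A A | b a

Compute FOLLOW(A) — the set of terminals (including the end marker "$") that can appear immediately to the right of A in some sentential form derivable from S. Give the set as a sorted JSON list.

Compute FIRST by fixpoint:
iter 1:
  A via A→b: +{b}
  A via A→c: +{c}
  B via B→A: +{b,c}
  C via C→A A: +{b,c}
  S via S→a B: +{a}
  S via S→b: +{b}
  S via S→c A: +{c}
  S via S→d C: +{d}
  FIRST[S]={a,b,c,d}  FIRST[A]={b,c}  FIRST[B]={b,c}  FIRST[C]={b,c}
iter 2: (stable)
  FIRST[S]={a,b,c,d}  FIRST[A]={b,c}  FIRST[B]={b,c}  FIRST[C]={b,c}

FOLLOW sets:
FOLLOW(S) := {$}
pass 1:
  C→A A: FOLLOW(A) ⊇ FIRST(A) = {b,c}; new: +{b,c}
  S→a B: FOLLOW(B) ⊇ FOLLOW(S) ⊇ {$}; new: +{$}
  S→c A: FOLLOW(A) ⊇ FOLLOW(S) ⊇ {$}; new: +{$}
  S→d C: FOLLOW(C) ⊇ FOLLOW(S) ⊇ {$}; new: +{$}
  FOLLOW(S)={$}  FOLLOW(A)={$,b,c}  FOLLOW(B)={$}  FOLLOW(C)={$}
pass 2: — fixpoint
  FOLLOW(S)={$}  FOLLOW(A)={$,b,c}  FOLLOW(B)={$}  FOLLOW(C)={$}

FOLLOW(A) = ["$", "b", "c"]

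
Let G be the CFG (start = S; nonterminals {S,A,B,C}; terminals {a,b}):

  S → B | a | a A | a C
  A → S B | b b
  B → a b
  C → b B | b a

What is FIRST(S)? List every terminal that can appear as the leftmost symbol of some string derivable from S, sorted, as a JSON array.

FIRST iteration:
[1]
  A via A→b b: +{b}
  B via B→a b: +{a}
  C via C→b B: +{b}
  S via S→B: +{a}
  S: {a}  A: {b}  B: {a}  C: {b}
[2]
  A via A→S B: +{a}
  S: {a}  A: {a,b}  B: {a}  C: {b}
[3] — fixpoint
  S: {a}  A: {a,b}  B: {a}  C: {b}

FIRST(S) = ["a"]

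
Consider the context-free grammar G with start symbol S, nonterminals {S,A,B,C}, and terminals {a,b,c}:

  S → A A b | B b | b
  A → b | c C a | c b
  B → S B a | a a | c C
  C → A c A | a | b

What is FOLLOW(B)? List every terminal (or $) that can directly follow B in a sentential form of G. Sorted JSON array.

Compute FIRST by fixpoint:
round 1:
  A via A→b: +{b}
  A via A→c C a: +{c}
  B via B→a a: +{a}
  B via B→c C: +{c}
  C via C→A c A: +{b,c}
  C via C→a: +{a}
  S via S→A A b: +{b,c}
  S via S→B b: +{a}
  FIRST(S)={a,b,c}  FIRST(A)={b,c}  FIRST(B)={a,c}  FIRST(C)={a,b,c}
round 2:
  B via B→S B a: +{b}
  FIRST(S)={a,b,c}  FIRST(A)={b,c}  FIRST(B)={a,b,c}  FIRST(C)={a,b,c}
round 3: (no change)
  FIRST(S)={a,b,c}  FIRST(A)={b,c}  FIRST(B)={a,b,c}  FIRST(C)={a,b,c}

Compute FOLLOW by fixpoint:
seed FOLLOW(S) with $
iter 1:
  A→c C a: FOLLOW(C) ⊇ FIRST(a) = {a}; new: +{a}
  B→S B a: FOLLOW(S) ⊇ FIRST(B) = {a,b,c}; new: +{a,b,c}
  B→S B a: FOLLOW(B) ⊇ FIRST(a) = {a}; new: +{a}
  C→A c A: FOLLOW(A) ⊇ FIRST(c) = {c}; new: +{c}
  C→A c A: FOLLOW(A) ⊇ FOLLOW(C) ⊇ {a}; new: +{a}
  S→A A b: FOLLOW(A) ⊇ FIRST(A) = {b,c}; new: +{b}
  S→B b: FOLLOW(B) ⊇ FIRST(b) = {b}; new: +{b}
  S: {$,a,b,c}  A: {a,b,c}  B: {a,b}  C: {a}
iter 2:
  B→c C: FOLLOW(C) ⊇ FOLLOW(B) ⊇ {a,b}; new: +{b}
  S: {$,a,b,c}  A: {a,b,c}  B: {a,b}  C: {a,b}
iter 3: (no change)
  S: {$,a,b,c}  A: {a,b,c}  B: {a,b}  C: {a,b}

FOLLOW(B) = ["a", "b"]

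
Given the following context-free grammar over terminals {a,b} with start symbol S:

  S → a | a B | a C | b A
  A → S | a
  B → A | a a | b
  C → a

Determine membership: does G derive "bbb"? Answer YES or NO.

CNF form of G:
  S -> T0 B | T0 C | T1 A | a
  A -> T0 B | T0 C | T1 A | a
  B -> T0 B | T0 C | T0 T0 | T1 A | a | b
  C -> a
  T0 -> a
  T1 -> b

CYK fill:
  T[0,0] 'b' = {B,T1}  orig:{B}
  T[1,1] 'b' = {B,T1}  orig:{B}
  T[2,2] 'b' = {B,T1}  orig:{B}
  T[0,1] 'bb' = ∅
  T[1,2] 'bb' = ∅
  T[0,2] 'bbb' = ∅

S ∉ T[0,2] ⇒ NO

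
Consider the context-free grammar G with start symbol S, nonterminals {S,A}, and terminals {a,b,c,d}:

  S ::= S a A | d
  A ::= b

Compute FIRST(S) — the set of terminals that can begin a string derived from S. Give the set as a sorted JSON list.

FIRST sets, iterate to fixpoint:
[1]
  A via A→b: +{b}
  S via S→d: +{d}
  S: {d}  A: {b}
[2] — fixpoint
  S: {d}  A: {b}

FIRST(S) = ["d"]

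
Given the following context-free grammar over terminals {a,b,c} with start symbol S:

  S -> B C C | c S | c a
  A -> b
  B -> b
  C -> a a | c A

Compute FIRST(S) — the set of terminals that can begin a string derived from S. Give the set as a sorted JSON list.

FIRST sets, iterate to fixpoint:
iter 1:
  A via A→b: +{b}
  B via B→b: +{b}
  C via C→a a: +{a}
  C via C→c A: +{c}
  S via S→B C C: +{b}
  S via S→c S: +{c}
  FIRST[S]={b,c}  FIRST[A]={b}  FIRST[B]={b}  FIRST[C]={a,c}
iter 2: (no change)
  FIRST[S]={b,c}  FIRST[A]={b}  FIRST[B]={b}  FIRST[C]={a,c}

FIRST(S) = ["b", "c"]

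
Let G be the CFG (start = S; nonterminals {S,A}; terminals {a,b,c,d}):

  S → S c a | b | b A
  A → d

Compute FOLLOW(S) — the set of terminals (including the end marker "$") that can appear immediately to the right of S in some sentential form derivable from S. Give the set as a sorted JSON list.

FIRST iteration:
round 1:
  A via A→d: +{d}
  S via S→b: +{b}
  FIRST[S]={b}  FIRST[A]={d}
round 2: (no change)
  FIRST[S]={b}  FIRST[A]={d}

FOLLOW iteration:
initialize: $ ∈ FOLLOW(S)
pass 1:
  S→S c a: FOLLOW(S) ⊇ FIRST(c) = {c}; new: +{c}
  S→b A: FOLLOW(A) ⊇ FOLLOW(S) ⊇ {$,c}; new: +{$,c}
  FOLLOW[S]={$,c}  FOLLOW[A]={$,c}
pass 2: (stable)
  FOLLOW[S]={$,c}  FOLLOW[A]={$,c}

FOLLOW(S) = ["$", "c"]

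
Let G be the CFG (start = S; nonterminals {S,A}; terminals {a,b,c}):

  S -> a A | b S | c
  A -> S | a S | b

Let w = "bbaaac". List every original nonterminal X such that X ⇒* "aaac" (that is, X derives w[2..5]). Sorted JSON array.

CNF form of G:
  S -> T0 A | T1 S | c
  A -> T0 A | T0 S | T1 S | b | c
  T0 -> a
  T1 -> b

CYK table (by increasing span), restricted to cells inside w[2..5]:
  T[2,2] 'a' = {T0}  orig:{}
  T[3,3] 'a' = {T0}  orig:{}
  T[4,4] 'a' = {T0}  orig:{}
  T[5,5] 'c' = {A,S}
  T[2,3] 'aa' = ∅
  T[3,4] 'aa' = ∅
  T[4,5] 'ac' = {A,S}
  T[2,4] 'aaa' = ∅
  T[3,5] 'aac' = {A,S}
  T[2,5] 'aaac' = {A,S}

Original NTs in T[2,5] deriving "aaac": ["A", "S"]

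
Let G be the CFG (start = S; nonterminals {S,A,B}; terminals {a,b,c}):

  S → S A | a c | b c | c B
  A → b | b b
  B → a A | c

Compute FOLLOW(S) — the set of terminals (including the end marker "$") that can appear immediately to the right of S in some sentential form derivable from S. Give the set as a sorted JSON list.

FIRST sets, iterate to fixpoint:
pass 1:
  A via A→b: +{b}
  B via B→a A: +{a}
  B via B→c: +{c}
  S via S→a c: +{a}
  S via S→b c: +{b}
  S via S→c B: +{c}
  S: {a,b,c}  A: {b}  B: {a,c}
pass 2: — fixpoint
  S: {a,b,c}  A: {b}  B: {a,c}

FOLLOW sets:
FOLLOW(S) := {$}
round 1:
  S→S A: FOLLOW(S) ⊇ FIRST(A) = {b}; new: +{b}
  S→S A: FOLLOW(A) ⊇ FOLLOW(S) ⊇ {$,b}; new: +{$,b}
  S→c B: FOLLOW(B) ⊇ FOLLOW(S) ⊇ {$,b}; new: +{$,b}
  FOLLOW(S)={$,b}  FOLLOW(A)={$,b}  FOLLOW(B)={$,b}
round 2: (no change)
  FOLLOW(S)={$,b}  FOLLOW(A)={$,b}  FOLLOW(B)={$,b}

FOLLOW(S) = ["$", "b"]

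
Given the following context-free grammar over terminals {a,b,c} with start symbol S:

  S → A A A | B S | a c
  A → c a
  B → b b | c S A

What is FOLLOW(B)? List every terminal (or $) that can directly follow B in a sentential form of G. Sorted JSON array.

FIRST sets, iterate to fixpoint:
[1]
  A via A→c a: +{c}
  B via B→b b: +{b}
  B via B→c S A: +{c}
  S via S→A A A: +{c}
  S via S→B S: +{b}
  S via S→a c: +{a}
  S: {a,b,c}  A: {c}  B: {b,c}
[2] — fixpoint
  S: {a,b,c}  A: {c}  B: {b,c}

Compute FOLLOW by fixpoint:
seed FOLLOW(S) with $
[1]
  B→c S A: FOLLOW(S) ⊇ FIRST(A) = {c}; new: +{c}
  S→A A A: FOLLOW(A) ⊇ FIRST(A) = {c}; new: +{c}
  S→A A A: FOLLOW(A) ⊇ FOLLOW(S) ⊇ {$,c}; new: +{$}
  S→B S: FOLLOW(B) ⊇ FIRST(S) = {a,b,c}; new: +{a,b,c}
  FOLLOW[S]={$,c}  FOLLOW[A]={$,c}  FOLLOW[B]={a,b,c}
[2]
  B→c S A: FOLLOW(A) ⊇ FOLLOW(B) ⊇ {a,b,c}; new: +{a,b}
  FOLLOW[S]={$,c}  FOLLOW[A]={$,a,b,c}  FOLLOW[B]={a,b,c}
[3] — fixpoint
  FOLLOW[S]={$,c}  FOLLOW[A]={$,a,b,c}  FOLLOW[B]={a,b,c}

FOLLOW(B) = ["a", "b", "c"]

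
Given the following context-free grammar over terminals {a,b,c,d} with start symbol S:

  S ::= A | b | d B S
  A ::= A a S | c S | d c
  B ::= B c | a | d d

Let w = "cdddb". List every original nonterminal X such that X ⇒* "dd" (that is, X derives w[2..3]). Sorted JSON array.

CNF form of G:
  S -> A X4 | T1 S | T2 T1 | T2 X5 | b
  A -> A X3 | T1 S | T2 T1
  B -> B T1 | T2 T2 | a
  T0 -> a
  T1 -> c
  T2 -> d
  X3 -> T0 S
  X4 -> T0 S
  X5 -> B S

Fill CYK table bottom-up, restricted to cells inside w[2..3]:
  [2..2]={T2}  "d"  orig:{}
  [3..3]={T2}  "d"  orig:{}
  [2..3]={B}  "dd"

Original NTs in T[2,3] deriving "dd": ["B"]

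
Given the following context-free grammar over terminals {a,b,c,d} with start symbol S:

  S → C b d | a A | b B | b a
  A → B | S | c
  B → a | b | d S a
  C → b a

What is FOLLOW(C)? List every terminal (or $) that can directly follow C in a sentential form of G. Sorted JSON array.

Compute FIRST by fixpoint:
iter 1:
  A via A→c: +{c}
  B via B→a: +{a}
  B via B→b: +{b}
  B via B→d S a: +{d}
  C via C→b a: +{b}
  S via S→C b d: +{b}
  S via S→a A: +{a}
  S: {a,b}  A: {c}  B: {a,b,d}  C: {b}
iter 2:
  A via A→B: +{a,b,d}
  S: {a,b}  A: {a,b,c,d}  B: {a,b,d}  C: {b}
iter 3: (no change)
  S: {a,b}  A: {a,b,c,d}  B: {a,b,d}  C: {b}

Compute FOLLOW by fixpoint:
seed FOLLOW(S) with $
[1]
  B→d S a: FOLLOW(S) ⊇ FIRST(a) = {a}; new: +{a}
  S→C b d: FOLLOW(C) ⊇ FIRST(b) = {b}; new: +{b}
  S→a A: FOLLOW(A) ⊇ FOLLOW(S) ⊇ {$,a}; new: +{$,a}
  S→b B: FOLLOW(B) ⊇ FOLLOW(S) ⊇ {$,a}; new: +{$,a}
  FOLLOW[S]={$,a}  FOLLOW[A]={$,a}  FOLLOW[B]={$,a}  FOLLOW[C]={b}
[2] (stable)
  FOLLOW[S]={$,a}  FOLLOW[A]={$,a}  FOLLOW[B]={$,a}  FOLLOW[C]={b}

FOLLOW(C) = ["b"]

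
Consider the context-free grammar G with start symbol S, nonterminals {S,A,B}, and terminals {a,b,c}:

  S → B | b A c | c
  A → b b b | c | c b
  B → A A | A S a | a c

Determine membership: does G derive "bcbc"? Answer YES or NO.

CNF form of G:
  S -> A A | A X5 | T0 X6 | T2 T1 | c
  A -> T0 X3 | T1 T0 | c
  B -> A A | A X4 | T2 T1
  T0 -> b
  T1 -> c
  T2 -> a
  X3 -> T0 T0
  X4 -> S T2
  X5 -> S T2
  X6 -> A T1

CYK table (by increasing span):
  T[0,0] 'b' = {T0}  orig:{}
  T[1,1] 'c' = {A,S,T1}  orig:{A,S}
  T[2,2] 'b' = {T0}  orig:{}
  T[3,3] 'c' = {A,S,T1}  orig:{A,S}
  T[0,1] 'bc' = ∅
  T[1,2] 'cb' = {A}
  T[2,3] 'bc' = ∅
  T[0,2] 'bcb' = ∅
  T[1,3] 'cbc' = {B,S,X6}  orig:{B,S}
  T[0,3] 'bcbc' = {S}

S ∈ T[0,3] ⇒ YES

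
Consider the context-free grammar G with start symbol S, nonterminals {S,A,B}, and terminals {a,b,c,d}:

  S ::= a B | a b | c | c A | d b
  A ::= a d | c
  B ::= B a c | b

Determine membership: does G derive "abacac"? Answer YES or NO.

Convert to CNF:
  S -> T0 B | T0 T3 | T1 T3 | T2 A | c
  A -> T0 T1 | c
  B -> B X4 | b
  T0 -> a
  T1 -> d
  T2 -> c
  T3 -> b
  X4 -> T0 T2

CYK table (by increasing span):
  [0..0]={T0}  "a"  orig:{}
  [1..1]={B,T3}  "b"  orig:{B}
  [2..2]={T0}  "a"  orig:{}
  [3..3]={A,S,T2}  "c"  orig:{A,S}
  [4..4]={T0}  "a"  orig:{}
  [5..5]={A,S,T2}  "c"  orig:{A,S}
  [0..1]={S}  "ab"
  [1..2]=∅  "ba"
  [2..3]={X4}  "ac"  orig:{}
  [3..4]=∅  "ca"
  [4..5]={X4}  "ac"  orig:{}
  [0..2]=∅  "aba"
  [1..3]={B}  "bac"
  [2..4]=∅  "aca"
  [3..5]=∅  "cac"
  [0..3]={S}  "abac"
  [1..4]=∅  "baca"
  [2..5]=∅  "acac"
  [0..4]=∅  "abaca"
  [1..5]={B}  "bacac"
  [0..5]={S}  "abacac"

S ∈ T[0,5] ⇒ YES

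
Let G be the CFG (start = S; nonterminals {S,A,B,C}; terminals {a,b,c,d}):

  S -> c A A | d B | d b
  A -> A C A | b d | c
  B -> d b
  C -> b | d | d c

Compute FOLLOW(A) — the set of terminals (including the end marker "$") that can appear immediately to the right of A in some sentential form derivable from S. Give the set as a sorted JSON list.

FIRST iteration:
iter 1:
  A via A→b d: +{b}
  A via A→c: +{c}
  B via B→d b: +{d}
  C via C→b: +{b}
  C via C→d: +{d}
  S via S→c A A: +{c}
  S via S→d B: +{d}
  FIRST(S)={c,d}  FIRST(A)={b,c}  FIRST(B)={d}  FIRST(C)={b,d}
iter 2: (stable)
  FIRST(S)={c,d}  FIRST(A)={b,c}  FIRST(B)={d}  FIRST(C)={b,d}

Compute FOLLOW by fixpoint:
FOLLOW(S) := {$}
iter 1:
  A→A C A: FOLLOW(A) ⊇ FIRST(C) = {b,d}; new: +{b,d}
  A→A C A: FOLLOW(C) ⊇ FIRST(A) = {b,c}; new: +{b,c}
  S→c A A: FOLLOW(A) ⊇ FIRST(A) = {b,c}; new: +{c}
  S→c A A: FOLLOW(A) ⊇ FOLLOW(S) ⊇ {$}; new: +{$}
  S→d B: FOLLOW(B) ⊇ FOLLOW(S) ⊇ {$}; new: +{$}
  S: {$}  A: {$,b,c,d}  B: {$}  C: {b,c}
iter 2: done
  S: {$}  A: {$,b,c,d}  B: {$}  C: {b,c}

FOLLOW(A) = ["$", "b", "c", "d"]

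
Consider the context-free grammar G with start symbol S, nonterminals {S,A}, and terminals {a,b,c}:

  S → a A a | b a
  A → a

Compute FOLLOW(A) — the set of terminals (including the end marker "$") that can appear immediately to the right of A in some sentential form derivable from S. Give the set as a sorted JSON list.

FIRST iteration:
[1]
  A via A→a: +{a}
  S via S→a A a: +{a}
  S via S→b a: +{b}
  S: {a,b}  A: {a}
[2] (stable)
  S: {a,b}  A: {a}

FOLLOW sets:
seed FOLLOW(S) with $
iter 1:
  S→a A a: FOLLOW(A) ⊇ FIRST(a) = {a}; new: +{a}
  FOLLOW[S]={$}  FOLLOW[A]={a}
iter 2: — fixpoint
  FOLLOW[S]={$}  FOLLOW[A]={a}

FOLLOW(A) = ["a"]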